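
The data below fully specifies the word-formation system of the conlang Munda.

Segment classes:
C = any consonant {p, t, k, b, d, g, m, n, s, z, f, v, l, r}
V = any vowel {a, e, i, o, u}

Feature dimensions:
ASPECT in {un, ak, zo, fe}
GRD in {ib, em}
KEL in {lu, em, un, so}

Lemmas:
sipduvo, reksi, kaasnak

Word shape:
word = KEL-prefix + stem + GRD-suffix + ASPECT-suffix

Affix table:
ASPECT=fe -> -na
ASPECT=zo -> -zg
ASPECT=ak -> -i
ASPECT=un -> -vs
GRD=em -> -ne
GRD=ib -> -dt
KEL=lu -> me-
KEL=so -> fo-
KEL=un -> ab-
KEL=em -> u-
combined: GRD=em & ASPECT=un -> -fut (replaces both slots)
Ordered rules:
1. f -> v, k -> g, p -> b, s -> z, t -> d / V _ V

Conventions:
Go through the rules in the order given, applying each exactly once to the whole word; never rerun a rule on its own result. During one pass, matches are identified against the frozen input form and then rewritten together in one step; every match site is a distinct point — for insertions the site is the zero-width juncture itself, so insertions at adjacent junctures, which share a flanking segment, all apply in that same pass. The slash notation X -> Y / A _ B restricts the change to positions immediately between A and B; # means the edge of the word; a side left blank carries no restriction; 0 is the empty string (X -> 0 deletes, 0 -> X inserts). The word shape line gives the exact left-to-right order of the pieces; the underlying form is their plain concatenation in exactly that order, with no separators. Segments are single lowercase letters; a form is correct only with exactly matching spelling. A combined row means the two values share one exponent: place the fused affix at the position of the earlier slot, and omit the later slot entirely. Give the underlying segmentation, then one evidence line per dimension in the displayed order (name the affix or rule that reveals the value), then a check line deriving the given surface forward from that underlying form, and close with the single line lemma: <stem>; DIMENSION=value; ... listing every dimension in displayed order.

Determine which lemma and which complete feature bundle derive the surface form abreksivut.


underlying: ab-reksi-fut
ASPECT=un - signalled by the combined affix row
GRD=em - signalled by the combined affix row
KEL=un - signalled by the affix ab-
check: abreksifut -> abreksivut
lemma: reksi; ASPECT=un; GRD=em; KEL=un


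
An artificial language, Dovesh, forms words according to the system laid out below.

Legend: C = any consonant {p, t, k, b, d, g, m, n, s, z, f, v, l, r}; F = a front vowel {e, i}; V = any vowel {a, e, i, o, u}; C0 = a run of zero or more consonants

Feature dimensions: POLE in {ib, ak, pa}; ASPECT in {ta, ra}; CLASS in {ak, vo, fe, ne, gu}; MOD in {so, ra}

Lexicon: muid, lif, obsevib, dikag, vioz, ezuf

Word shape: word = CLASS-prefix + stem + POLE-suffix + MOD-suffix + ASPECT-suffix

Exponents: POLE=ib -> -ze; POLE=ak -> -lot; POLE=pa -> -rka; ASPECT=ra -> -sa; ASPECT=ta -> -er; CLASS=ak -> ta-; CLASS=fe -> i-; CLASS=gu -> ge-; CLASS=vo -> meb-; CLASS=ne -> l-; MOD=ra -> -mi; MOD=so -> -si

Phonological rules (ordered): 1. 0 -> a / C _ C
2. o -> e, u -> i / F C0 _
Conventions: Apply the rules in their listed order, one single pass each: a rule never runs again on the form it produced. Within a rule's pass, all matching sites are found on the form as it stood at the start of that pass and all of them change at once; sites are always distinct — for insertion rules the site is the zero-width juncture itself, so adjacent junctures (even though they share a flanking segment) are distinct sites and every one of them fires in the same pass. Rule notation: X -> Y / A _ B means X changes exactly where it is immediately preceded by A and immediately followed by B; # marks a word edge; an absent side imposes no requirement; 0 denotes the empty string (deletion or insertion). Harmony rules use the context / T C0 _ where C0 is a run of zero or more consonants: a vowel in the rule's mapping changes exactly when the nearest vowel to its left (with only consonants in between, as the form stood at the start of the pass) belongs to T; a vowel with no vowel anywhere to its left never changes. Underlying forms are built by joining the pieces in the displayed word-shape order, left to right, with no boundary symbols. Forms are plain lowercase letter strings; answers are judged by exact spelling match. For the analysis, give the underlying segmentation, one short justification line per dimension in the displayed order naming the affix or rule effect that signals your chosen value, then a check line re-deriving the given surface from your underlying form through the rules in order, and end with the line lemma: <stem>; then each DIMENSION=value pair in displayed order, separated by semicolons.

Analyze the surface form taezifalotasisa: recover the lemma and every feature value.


underlying: ta-ezuf-lot-si-sa
POLE=ak - signalled by the affix -lot
ASPECT=ra - signalled by the affix -sa
CLASS=ak - signalled by the affix ta-
MOD=so - signalled by the affix -si
check: taezuflotsisa -> taezufalotasisa -> taezifalotasisa
lemma: ezuf; POLE=ak; ASPECT=ra; CLASS=ak; MOD=so


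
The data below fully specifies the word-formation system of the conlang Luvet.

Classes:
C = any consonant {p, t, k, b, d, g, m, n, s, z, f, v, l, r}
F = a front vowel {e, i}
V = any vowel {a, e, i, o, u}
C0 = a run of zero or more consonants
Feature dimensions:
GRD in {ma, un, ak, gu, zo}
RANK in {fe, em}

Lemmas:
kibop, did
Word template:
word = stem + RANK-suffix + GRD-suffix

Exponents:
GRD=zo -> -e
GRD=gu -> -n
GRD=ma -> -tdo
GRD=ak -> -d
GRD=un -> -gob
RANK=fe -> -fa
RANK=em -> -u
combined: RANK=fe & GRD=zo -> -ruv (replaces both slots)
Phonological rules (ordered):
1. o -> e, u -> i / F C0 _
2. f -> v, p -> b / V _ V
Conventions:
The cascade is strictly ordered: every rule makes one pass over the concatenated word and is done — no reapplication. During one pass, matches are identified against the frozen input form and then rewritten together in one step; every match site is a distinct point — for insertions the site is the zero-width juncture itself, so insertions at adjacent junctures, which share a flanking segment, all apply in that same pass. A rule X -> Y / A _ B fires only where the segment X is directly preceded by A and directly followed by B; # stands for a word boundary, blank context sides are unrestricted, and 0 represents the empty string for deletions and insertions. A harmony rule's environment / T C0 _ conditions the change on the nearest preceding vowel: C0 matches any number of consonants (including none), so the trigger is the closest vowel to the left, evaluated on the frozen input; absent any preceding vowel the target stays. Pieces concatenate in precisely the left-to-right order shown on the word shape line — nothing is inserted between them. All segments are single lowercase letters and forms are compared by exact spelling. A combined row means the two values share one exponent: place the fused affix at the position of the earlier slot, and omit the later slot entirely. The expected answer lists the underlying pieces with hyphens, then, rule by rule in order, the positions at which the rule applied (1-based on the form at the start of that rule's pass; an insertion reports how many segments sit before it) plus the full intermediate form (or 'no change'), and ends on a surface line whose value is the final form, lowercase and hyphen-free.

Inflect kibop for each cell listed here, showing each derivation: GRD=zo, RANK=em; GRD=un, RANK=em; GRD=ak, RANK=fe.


cell GRD=zo, RANK=em:
underlying: kibop-u-e
1. o -> e, u -> i / F C0 _: fires at position(s) 4: kibepue
2. f -> v, p -> b / V _ V: fires at position(s) 5: kibebue
surface: kibebue

cell GRD=un, RANK=em:
underlying: kibop-u-gob
1. o -> e, u -> i / F C0 _: fires at position(s) 4: kibepugob
2. f -> v, p -> b / V _ V: fires at position(s) 5: kibebugob
surface: kibebugob

cell GRD=ak, RANK=fe:
underlying: kibop-fa-d
1. o -> e, u -> i / F C0 _: fires at position(s) 4: kibepfad
2. f -> v, p -> b / V _ V: no change
surface: kibepfad


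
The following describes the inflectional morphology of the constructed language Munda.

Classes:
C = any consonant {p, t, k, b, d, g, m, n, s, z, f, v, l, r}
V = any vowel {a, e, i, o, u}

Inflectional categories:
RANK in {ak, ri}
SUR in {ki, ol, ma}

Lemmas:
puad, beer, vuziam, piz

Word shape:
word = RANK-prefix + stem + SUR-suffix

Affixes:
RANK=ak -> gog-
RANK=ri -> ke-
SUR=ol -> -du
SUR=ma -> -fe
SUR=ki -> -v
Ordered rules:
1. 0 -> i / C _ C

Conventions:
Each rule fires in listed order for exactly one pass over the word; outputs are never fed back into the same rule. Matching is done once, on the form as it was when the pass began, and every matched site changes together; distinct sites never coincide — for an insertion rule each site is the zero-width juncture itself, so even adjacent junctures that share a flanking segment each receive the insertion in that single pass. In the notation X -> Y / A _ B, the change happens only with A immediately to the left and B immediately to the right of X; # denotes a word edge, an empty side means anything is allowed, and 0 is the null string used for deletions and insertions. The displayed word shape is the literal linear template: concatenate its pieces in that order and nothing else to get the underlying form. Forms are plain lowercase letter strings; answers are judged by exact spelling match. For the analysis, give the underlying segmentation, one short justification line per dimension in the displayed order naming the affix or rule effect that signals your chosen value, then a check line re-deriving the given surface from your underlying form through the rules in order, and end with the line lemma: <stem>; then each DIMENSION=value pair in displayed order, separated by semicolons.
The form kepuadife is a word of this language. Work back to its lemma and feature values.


underlying: ke-puad-fe
RANK=ri - signalled by the affix ke-
SUR=ma - signalled by the affix -fe
check: kepuadfe -> kepuadife
lemma: puad; RANK=ri; SUR=ma


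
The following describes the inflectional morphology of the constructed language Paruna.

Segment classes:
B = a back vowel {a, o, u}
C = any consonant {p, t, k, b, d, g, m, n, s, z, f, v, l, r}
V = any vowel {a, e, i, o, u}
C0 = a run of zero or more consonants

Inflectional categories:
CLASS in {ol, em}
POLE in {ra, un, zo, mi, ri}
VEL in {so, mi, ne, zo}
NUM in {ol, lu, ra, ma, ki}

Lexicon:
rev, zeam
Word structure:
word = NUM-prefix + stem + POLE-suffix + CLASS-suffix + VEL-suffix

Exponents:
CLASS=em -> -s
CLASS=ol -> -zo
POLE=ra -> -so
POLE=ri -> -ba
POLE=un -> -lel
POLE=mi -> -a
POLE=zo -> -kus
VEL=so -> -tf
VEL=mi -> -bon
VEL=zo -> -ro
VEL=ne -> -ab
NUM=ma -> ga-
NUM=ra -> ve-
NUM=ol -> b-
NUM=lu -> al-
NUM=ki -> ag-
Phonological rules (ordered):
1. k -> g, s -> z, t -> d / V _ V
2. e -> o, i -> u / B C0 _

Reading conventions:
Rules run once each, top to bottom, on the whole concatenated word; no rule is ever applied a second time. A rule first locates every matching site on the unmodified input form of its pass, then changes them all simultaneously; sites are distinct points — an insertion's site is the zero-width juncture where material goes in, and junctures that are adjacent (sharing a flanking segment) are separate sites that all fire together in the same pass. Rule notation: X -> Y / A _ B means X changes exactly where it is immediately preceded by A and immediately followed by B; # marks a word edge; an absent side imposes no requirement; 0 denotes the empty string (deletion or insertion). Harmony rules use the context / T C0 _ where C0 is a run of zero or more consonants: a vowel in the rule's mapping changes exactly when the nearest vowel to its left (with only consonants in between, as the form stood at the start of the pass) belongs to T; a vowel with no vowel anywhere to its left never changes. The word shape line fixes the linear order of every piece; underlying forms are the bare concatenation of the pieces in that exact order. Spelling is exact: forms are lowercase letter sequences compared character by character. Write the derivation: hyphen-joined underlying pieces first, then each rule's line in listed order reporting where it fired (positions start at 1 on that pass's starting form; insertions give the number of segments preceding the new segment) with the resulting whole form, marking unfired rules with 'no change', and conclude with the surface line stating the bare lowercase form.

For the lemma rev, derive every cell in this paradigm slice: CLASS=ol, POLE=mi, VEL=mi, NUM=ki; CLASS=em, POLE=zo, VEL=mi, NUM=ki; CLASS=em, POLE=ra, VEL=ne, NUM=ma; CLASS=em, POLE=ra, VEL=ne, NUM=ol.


cell CLASS=ol, POLE=mi, VEL=mi, NUM=ki:
underlying: ag-rev-a-zo-bon
1. k -> g, s -> z, t -> d / V _ V: no change
2. e -> o, i -> u / B C0 _: fires at position(s) 4: agrovazobon
surface: agrovazobon

cell CLASS=em, POLE=zo, VEL=mi, NUM=ki:
underlying: ag-rev-kus-s-bon
1. k -> g, s -> z, t -> d / V _ V: no change
2. e -> o, i -> u / B C0 _: fires at position(s) 4: agrovkussbon
surface: agrovkussbon

cell CLASS=em, POLE=ra, VEL=ne, NUM=ma:
underlying: ga-rev-so-s-ab
1. k -> g, s -> z, t -> d / V _ V: fires at position(s) 8: garevsozab
2. e -> o, i -> u / B C0 _: fires at position(s) 4: garovsozab
surface: garovsozab

cell CLASS=em, POLE=ra, VEL=ne, NUM=ol:
underlying: b-rev-so-s-ab
1. k -> g, s -> z, t -> d / V _ V: fires at position(s) 7: brevsozab
2. e -> o, i -> u / B C0 _: no change
surface: brevsozab


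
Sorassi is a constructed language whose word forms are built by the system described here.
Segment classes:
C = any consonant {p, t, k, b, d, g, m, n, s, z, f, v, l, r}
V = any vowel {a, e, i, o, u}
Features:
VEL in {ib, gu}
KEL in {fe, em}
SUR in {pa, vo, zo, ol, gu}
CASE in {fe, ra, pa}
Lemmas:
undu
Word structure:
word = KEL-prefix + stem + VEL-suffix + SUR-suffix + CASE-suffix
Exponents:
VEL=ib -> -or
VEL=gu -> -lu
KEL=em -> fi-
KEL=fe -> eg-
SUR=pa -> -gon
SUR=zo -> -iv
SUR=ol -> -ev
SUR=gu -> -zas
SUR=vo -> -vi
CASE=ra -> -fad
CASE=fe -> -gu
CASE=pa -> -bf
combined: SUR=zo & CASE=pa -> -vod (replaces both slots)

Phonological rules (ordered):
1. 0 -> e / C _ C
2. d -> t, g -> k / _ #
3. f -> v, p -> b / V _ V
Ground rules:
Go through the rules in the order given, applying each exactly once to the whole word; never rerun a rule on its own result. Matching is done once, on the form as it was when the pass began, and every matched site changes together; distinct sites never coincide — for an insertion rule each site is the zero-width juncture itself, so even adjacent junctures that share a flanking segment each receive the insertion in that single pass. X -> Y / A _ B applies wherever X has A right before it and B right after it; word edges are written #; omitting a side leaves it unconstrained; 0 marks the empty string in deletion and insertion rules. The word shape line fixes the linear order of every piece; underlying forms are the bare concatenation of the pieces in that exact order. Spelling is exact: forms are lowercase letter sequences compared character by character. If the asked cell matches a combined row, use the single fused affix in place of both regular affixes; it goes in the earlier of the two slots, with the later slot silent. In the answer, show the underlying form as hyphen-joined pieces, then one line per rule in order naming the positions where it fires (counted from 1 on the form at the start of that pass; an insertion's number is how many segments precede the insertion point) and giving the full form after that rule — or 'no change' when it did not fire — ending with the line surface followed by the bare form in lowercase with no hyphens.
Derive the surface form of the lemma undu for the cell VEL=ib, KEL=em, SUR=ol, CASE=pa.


underlying: fi-undu-or-ev-bf
1. 0 -> e / C _ C: inserts after position(s) 4, 10, 11: fiuneduorevebef
2. d -> t, g -> k / _ #: no change
3. f -> v, p -> b / V _ V: no change
surface: fiuneduorevebef


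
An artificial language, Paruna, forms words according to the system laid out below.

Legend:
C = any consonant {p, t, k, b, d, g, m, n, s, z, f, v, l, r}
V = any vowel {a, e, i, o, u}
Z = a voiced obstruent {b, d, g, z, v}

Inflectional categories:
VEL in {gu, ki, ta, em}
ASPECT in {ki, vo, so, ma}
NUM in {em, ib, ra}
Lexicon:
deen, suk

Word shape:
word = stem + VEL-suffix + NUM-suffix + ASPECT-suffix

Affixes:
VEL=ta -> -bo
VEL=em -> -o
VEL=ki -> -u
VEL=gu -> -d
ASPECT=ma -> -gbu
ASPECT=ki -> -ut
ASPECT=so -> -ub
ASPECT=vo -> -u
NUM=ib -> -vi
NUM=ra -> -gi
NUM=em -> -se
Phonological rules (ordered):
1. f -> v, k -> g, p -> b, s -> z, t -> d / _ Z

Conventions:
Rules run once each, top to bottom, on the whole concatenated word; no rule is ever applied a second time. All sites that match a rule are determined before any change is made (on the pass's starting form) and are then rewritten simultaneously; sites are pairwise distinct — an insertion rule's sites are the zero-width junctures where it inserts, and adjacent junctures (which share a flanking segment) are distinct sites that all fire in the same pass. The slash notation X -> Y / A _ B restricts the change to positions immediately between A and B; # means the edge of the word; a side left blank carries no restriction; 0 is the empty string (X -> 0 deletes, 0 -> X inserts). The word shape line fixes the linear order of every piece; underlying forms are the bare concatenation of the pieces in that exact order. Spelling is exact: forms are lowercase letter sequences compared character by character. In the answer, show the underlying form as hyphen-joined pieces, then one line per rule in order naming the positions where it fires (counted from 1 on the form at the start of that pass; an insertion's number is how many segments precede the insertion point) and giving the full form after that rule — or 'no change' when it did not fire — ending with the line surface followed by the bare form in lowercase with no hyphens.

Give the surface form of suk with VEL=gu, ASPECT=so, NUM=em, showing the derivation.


underlying: suk-d-se-ub
1. f -> v, k -> g, p -> b, s -> z, t -> d / _ Z: fires at position(s) 3: sugdseub
surface: sugdseub


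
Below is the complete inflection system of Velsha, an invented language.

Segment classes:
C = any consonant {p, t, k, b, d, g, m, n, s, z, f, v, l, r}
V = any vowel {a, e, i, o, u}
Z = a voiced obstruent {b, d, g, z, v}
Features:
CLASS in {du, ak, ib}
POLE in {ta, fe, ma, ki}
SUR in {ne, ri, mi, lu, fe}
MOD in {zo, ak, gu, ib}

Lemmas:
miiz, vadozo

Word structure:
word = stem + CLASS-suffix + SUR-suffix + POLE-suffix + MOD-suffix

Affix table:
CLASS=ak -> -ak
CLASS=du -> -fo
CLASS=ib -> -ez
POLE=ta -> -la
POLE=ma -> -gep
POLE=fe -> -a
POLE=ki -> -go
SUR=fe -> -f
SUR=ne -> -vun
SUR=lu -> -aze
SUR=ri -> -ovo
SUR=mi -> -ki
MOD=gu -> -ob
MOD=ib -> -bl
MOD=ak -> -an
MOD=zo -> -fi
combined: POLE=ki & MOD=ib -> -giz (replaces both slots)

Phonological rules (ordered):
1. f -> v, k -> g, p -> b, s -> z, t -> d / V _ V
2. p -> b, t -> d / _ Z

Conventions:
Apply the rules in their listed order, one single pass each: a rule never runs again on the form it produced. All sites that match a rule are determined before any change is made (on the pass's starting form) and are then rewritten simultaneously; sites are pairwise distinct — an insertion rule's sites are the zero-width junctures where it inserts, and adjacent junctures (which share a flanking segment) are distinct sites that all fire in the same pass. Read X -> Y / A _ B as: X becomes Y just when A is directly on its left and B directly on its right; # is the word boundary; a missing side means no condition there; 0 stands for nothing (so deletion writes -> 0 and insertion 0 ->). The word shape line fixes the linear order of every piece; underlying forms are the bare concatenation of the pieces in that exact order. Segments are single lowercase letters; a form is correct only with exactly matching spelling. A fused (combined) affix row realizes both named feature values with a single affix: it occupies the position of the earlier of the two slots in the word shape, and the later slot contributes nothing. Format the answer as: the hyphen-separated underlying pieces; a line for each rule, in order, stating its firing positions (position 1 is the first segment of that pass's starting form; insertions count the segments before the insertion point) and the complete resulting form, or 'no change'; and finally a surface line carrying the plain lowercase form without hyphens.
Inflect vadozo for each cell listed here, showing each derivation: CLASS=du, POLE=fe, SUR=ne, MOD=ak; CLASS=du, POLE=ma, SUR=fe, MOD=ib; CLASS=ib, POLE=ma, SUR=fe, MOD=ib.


cell CLASS=du, POLE=fe, SUR=ne, MOD=ak:
underlying: vadozo-fo-vun-a-an
1. f -> v, k -> g, p -> b, s -> z, t -> d / V _ V: fires at position(s) 7: vadozovovunaan
2. p -> b, t -> d / _ Z: no change
surface: vadozovovunaan

cell CLASS=du, POLE=ma, SUR=fe, MOD=ib:
underlying: vadozo-fo-f-gep-bl
1. f -> v, k -> g, p -> b, s -> z, t -> d / V _ V: fires at position(s) 7: vadozovofgepbl
2. p -> b, t -> d / _ Z: fires at position(s) 12: vadozovofgebbl
surface: vadozovofgebbl

cell CLASS=ib, POLE=ma, SUR=fe, MOD=ib:
underlying: vadozo-ez-f-gep-bl
1. f -> v, k -> g, p -> b, s -> z, t -> d / V _ V: no change
2. p -> b, t -> d / _ Z: fires at position(s) 12: vadozoezfgebbl
surface: vadozoezfgebbl


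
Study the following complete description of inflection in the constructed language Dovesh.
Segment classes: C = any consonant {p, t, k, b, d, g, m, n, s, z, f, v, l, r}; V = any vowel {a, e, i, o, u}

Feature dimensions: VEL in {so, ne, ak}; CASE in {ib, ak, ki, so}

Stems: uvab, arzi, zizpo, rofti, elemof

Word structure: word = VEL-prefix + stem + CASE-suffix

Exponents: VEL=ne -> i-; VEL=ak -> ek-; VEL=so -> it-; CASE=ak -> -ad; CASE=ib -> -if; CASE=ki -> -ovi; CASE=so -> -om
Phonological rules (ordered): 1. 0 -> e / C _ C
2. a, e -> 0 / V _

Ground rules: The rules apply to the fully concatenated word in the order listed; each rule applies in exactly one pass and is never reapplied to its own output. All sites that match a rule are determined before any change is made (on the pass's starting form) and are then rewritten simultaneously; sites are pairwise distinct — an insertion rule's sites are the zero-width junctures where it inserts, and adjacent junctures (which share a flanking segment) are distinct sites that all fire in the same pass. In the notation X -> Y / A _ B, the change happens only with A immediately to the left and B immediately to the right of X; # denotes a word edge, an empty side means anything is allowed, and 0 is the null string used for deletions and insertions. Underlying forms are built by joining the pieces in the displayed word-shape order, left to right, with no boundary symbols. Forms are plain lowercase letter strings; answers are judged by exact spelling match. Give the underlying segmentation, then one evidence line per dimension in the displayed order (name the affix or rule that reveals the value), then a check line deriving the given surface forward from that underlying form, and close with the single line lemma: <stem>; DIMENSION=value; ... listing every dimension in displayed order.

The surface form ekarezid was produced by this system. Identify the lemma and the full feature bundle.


underlying: ek-arzi-ad
VEL=ak - signalled by the affix ek-
CASE=ak - signalled by the affix -ad
check: ekarziad -> ekareziad -> ekarezid
lemma: arzi; VEL=ak; CASE=ak


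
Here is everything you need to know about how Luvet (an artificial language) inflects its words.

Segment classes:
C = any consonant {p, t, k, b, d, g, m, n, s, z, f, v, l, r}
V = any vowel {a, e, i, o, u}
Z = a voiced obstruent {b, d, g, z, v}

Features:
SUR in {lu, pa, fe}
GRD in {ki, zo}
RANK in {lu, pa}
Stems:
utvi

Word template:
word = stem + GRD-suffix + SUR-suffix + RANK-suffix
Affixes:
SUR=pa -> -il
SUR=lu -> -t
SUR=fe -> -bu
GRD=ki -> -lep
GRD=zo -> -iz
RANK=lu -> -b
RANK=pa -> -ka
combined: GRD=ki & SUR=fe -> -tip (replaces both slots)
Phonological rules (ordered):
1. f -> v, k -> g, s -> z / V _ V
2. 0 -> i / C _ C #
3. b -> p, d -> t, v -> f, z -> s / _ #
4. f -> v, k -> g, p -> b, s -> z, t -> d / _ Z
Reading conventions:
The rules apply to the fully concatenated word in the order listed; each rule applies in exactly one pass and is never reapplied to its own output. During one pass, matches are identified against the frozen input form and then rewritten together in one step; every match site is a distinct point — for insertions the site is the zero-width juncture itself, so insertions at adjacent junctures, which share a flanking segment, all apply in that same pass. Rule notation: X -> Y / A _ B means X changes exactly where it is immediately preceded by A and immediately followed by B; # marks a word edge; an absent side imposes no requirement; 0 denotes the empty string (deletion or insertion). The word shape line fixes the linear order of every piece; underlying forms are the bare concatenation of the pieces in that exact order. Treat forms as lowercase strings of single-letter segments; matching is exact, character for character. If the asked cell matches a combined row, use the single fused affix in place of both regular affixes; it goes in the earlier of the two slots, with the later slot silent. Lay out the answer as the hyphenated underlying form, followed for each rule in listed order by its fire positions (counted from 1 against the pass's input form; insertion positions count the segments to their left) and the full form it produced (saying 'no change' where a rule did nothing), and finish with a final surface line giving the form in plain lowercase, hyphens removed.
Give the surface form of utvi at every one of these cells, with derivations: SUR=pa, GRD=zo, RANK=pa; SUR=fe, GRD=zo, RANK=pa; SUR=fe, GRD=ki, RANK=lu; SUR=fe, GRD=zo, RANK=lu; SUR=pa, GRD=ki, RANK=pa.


cell SUR=pa, GRD=zo, RANK=pa:
underlying: utvi-iz-il-ka
1. f -> v, k -> g, s -> z / V _ V: no change
2. 0 -> i / C _ C #: no change
3. b -> p, d -> t, v -> f, z -> s / _ #: no change
4. f -> v, k -> g, p -> b, s -> z, t -> d / _ Z: fires at position(s) 2: udviizilka
surface: udviizilka

cell SUR=fe, GRD=zo, RANK=pa:
underlying: utvi-iz-bu-ka
1. f -> v, k -> g, s -> z / V _ V: fires at position(s) 9: utviizbuga
2. 0 -> i / C _ C #: no change
3. b -> p, d -> t, v -> f, z -> s / _ #: no change
4. f -> v, k -> g, p -> b, s -> z, t -> d / _ Z: fires at position(s) 2: udviizbuga
surface: udviizbuga

cell SUR=fe, GRD=ki, RANK=lu:
underlying: utvi-tip-b
1. f -> v, k -> g, s -> z / V _ V: no change
2. 0 -> i / C _ C #: inserts after position(s) 7: utvitipib
3. b -> p, d -> t, v -> f, z -> s / _ #: fires at position(s) 9: utvitipip
4. f -> v, k -> g, p -> b, s -> z, t -> d / _ Z: fires at position(s) 2: udvitipip
surface: udvitipip

cell SUR=fe, GRD=zo, RANK=lu:
underlying: utvi-iz-bu-b
1. f -> v, k -> g, s -> z / V _ V: no change
2. 0 -> i / C _ C #: no change
3. b -> p, d -> t, v -> f, z -> s / _ #: fires at position(s) 9: utviizbup
4. f -> v, k -> g, p -> b, s -> z, t -> d / _ Z: fires at position(s) 2: udviizbup
surface: udviizbup

cell SUR=pa, GRD=ki, RANK=pa:
underlying: utvi-lep-il-ka
1. f -> v, k -> g, s -> z / V _ V: no change
2. 0 -> i / C _ C #: no change
3. b -> p, d -> t, v -> f, z -> s / _ #: no change
4. f -> v, k -> g, p -> b, s -> z, t -> d / _ Z: fires at position(s) 2: udvilepilka
surface: udvilepilka


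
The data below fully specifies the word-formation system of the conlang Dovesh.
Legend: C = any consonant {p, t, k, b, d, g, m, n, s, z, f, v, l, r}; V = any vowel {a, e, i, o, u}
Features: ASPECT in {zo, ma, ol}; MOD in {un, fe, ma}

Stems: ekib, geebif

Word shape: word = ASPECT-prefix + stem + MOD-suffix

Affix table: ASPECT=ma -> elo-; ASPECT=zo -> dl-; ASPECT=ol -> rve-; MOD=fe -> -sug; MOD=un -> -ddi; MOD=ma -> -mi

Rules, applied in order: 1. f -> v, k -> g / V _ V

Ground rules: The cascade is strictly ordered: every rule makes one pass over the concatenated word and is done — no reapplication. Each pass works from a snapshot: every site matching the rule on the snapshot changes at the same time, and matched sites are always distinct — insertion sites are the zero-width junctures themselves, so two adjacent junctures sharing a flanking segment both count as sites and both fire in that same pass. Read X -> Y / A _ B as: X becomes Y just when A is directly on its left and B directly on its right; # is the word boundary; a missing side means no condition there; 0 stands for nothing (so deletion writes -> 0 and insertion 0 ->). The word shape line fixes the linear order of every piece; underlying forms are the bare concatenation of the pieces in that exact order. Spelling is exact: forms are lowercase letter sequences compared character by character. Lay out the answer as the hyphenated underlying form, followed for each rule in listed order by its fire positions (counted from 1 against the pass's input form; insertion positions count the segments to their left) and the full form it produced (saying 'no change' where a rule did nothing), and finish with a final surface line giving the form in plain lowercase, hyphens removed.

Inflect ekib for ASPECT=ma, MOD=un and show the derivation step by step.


underlying: elo-ekib-ddi
1. f -> v, k -> g / V _ V: fires at position(s) 5: eloegibddi
surface: eloegibddi


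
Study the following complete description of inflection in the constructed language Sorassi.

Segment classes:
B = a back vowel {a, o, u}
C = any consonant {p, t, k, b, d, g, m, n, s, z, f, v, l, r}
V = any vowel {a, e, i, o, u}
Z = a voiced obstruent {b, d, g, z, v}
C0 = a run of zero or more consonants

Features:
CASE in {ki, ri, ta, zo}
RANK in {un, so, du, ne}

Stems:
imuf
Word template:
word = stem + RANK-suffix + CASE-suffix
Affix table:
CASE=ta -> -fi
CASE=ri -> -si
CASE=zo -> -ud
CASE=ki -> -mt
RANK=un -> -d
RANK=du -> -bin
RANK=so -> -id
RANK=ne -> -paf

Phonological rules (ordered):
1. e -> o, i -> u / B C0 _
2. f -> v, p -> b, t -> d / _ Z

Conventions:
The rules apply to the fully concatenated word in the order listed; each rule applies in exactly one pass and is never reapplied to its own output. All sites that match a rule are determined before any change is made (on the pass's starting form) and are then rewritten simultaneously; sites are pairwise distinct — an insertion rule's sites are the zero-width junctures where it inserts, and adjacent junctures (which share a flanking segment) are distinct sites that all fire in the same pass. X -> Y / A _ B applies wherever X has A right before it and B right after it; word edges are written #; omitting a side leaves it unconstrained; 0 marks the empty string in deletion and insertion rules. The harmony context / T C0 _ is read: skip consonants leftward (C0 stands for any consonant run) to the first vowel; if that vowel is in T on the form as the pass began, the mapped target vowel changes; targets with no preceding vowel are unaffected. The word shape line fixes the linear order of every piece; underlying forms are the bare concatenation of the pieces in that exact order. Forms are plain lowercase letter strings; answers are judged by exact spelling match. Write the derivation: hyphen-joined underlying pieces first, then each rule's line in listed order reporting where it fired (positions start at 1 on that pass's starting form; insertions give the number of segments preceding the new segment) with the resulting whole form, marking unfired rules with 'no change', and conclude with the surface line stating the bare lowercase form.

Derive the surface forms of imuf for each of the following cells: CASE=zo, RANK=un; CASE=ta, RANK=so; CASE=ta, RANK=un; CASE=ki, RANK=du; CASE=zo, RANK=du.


cell CASE=zo, RANK=un:
underlying: imuf-d-ud
1. e -> o, i -> u / B C0 _: no change
2. f -> v, p -> b, t -> d / _ Z: fires at position(s) 4: imuvdud
surface: imuvdud

cell CASE=ta, RANK=so:
underlying: imuf-id-fi
1. e -> o, i -> u / B C0 _: fires at position(s) 5: imufudfi
2. f -> v, p -> b, t -> d / _ Z: no change
surface: imufudfi

cell CASE=ta, RANK=un:
underlying: imuf-d-fi
1. e -> o, i -> u / B C0 _: fires at position(s) 7: imufdfu
2. f -> v, p -> b, t -> d / _ Z: fires at position(s) 4: imuvdfu
surface: imuvdfu

cell CASE=ki, RANK=du:
underlying: imuf-bin-mt
1. e -> o, i -> u / B C0 _: fires at position(s) 6: imufbunmt
2. f -> v, p -> b, t -> d / _ Z: fires at position(s) 4: imuvbunmt
surface: imuvbunmt

cell CASE=zo, RANK=du:
underlying: imuf-bin-ud
1. e -> o, i -> u / B C0 _: fires at position(s) 6: imufbunud
2. f -> v, p -> b, t -> d / _ Z: fires at position(s) 4: imuvbunud
surface: imuvbunud


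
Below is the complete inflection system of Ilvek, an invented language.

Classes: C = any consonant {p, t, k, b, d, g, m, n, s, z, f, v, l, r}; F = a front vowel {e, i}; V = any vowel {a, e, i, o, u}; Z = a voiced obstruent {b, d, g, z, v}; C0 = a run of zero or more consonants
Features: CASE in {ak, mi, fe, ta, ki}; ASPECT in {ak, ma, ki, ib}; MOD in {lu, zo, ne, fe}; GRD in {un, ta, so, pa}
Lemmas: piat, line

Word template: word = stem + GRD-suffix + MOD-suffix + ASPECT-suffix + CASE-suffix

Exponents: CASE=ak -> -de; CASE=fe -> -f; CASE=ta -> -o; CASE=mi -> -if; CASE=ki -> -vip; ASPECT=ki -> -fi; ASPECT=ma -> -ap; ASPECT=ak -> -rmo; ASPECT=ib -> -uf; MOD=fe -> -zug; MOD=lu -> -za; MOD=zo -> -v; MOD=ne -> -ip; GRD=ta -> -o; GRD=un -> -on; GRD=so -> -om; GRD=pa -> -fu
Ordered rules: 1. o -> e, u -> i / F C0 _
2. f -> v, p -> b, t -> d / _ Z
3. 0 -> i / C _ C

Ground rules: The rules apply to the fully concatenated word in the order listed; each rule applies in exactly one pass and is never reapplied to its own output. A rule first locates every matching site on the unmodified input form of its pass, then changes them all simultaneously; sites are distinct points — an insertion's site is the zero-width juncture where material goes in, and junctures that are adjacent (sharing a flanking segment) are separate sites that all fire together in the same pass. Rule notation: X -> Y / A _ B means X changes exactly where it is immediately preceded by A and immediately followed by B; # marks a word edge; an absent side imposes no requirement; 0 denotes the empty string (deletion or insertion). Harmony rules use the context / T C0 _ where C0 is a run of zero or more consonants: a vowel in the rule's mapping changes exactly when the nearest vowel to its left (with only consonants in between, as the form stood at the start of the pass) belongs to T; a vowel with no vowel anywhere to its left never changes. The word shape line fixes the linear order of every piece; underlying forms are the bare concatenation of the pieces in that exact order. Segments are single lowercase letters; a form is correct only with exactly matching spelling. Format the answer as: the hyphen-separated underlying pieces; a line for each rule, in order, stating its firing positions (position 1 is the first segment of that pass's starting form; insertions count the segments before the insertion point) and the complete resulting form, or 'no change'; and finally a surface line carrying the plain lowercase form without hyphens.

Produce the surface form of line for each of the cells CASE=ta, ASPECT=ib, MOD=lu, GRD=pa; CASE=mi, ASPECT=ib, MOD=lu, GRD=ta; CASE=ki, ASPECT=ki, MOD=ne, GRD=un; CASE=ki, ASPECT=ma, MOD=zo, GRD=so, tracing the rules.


cell CASE=ta, ASPECT=ib, MOD=lu, GRD=pa:
underlying: line-fu-za-uf-o
1. o -> e, u -> i / F C0 _: fires at position(s) 6: linefizaufo
2. f -> v, p -> b, t -> d / _ Z: no change
3. 0 -> i / C _ C: no change
surface: linefizaufo

cell CASE=mi, ASPECT=ib, MOD=lu, GRD=ta:
underlying: line-o-za-uf-if
1. o -> e, u -> i / F C0 _: fires at position(s) 5: lineezaufif
2. f -> v, p -> b, t -> d / _ Z: no change
3. 0 -> i / C _ C: no change
surface: lineezaufif

cell CASE=ki, ASPECT=ki, MOD=ne, GRD=un:
underlying: line-on-ip-fi-vip
1. o -> e, u -> i / F C0 _: fires at position(s) 5: lineenipfivip
2. f -> v, p -> b, t -> d / _ Z: no change
3. 0 -> i / C _ C: inserts after position(s) 8: lineenipifivip
surface: lineenipifivip

cell CASE=ki, ASPECT=ma, MOD=zo, GRD=so:
underlying: line-om-v-ap-vip
1. o -> e, u -> i / F C0 _: fires at position(s) 5: lineemvapvip
2. f -> v, p -> b, t -> d / _ Z: fires at position(s) 9: lineemvabvip
3. 0 -> i / C _ C: inserts after position(s) 6, 9: lineemivabivip
surface: lineemivabivip


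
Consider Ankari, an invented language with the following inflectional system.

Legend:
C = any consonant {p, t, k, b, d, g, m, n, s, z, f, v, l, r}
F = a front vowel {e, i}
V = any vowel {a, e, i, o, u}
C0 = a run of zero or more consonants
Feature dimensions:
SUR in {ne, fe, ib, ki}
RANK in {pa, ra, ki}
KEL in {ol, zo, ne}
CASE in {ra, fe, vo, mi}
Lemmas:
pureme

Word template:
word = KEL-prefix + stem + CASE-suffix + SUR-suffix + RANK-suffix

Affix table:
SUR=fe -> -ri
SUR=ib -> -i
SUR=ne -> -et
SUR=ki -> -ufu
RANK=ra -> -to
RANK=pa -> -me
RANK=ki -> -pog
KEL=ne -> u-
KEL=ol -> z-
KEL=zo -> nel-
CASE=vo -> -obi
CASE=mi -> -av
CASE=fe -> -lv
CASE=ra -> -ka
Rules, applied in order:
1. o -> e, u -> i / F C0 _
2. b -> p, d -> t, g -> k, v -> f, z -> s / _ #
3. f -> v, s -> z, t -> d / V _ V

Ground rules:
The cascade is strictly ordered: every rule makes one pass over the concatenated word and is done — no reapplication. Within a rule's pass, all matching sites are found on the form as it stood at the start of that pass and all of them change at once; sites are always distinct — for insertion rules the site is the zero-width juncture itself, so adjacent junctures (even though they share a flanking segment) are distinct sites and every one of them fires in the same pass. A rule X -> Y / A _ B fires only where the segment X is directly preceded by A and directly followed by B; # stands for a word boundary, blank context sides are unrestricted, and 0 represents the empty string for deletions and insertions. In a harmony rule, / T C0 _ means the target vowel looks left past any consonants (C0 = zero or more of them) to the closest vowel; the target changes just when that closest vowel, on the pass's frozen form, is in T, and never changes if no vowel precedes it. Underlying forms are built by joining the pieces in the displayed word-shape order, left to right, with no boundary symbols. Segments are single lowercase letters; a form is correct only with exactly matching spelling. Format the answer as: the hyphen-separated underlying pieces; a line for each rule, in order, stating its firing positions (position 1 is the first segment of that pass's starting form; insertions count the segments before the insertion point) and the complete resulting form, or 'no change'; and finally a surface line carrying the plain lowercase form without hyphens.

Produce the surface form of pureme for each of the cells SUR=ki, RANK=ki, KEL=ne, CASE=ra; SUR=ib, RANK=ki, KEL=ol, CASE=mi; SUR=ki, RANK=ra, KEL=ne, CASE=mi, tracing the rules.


cell SUR=ki, RANK=ki, KEL=ne, CASE=ra:
underlying: u-pureme-ka-ufu-pog
1. o -> e, u -> i / F C0 _: no change
2. b -> p, d -> t, g -> k, v -> f, z -> s / _ #: fires at position(s) 15: upuremekaufupok
3. f -> v, s -> z, t -> d / V _ V: fires at position(s) 11: upuremekauvupok
surface: upuremekauvupok

cell SUR=ib, RANK=ki, KEL=ol, CASE=mi:
underlying: z-pureme-av-i-pog
1. o -> e, u -> i / F C0 _: fires at position(s) 12: zpuremeavipeg
2. b -> p, d -> t, g -> k, v -> f, z -> s / _ #: fires at position(s) 13: zpuremeavipek
3. f -> v, s -> z, t -> d / V _ V: no change
surface: zpuremeavipek

cell SUR=ki, RANK=ra, KEL=ne, CASE=mi:
underlying: u-pureme-av-ufu-to
1. o -> e, u -> i / F C0 _: no change
2. b -> p, d -> t, g -> k, v -> f, z -> s / _ #: no change
3. f -> v, s -> z, t -> d / V _ V: fires at position(s) 11, 13: upuremeavuvudo
surface: upuremeavuvudo


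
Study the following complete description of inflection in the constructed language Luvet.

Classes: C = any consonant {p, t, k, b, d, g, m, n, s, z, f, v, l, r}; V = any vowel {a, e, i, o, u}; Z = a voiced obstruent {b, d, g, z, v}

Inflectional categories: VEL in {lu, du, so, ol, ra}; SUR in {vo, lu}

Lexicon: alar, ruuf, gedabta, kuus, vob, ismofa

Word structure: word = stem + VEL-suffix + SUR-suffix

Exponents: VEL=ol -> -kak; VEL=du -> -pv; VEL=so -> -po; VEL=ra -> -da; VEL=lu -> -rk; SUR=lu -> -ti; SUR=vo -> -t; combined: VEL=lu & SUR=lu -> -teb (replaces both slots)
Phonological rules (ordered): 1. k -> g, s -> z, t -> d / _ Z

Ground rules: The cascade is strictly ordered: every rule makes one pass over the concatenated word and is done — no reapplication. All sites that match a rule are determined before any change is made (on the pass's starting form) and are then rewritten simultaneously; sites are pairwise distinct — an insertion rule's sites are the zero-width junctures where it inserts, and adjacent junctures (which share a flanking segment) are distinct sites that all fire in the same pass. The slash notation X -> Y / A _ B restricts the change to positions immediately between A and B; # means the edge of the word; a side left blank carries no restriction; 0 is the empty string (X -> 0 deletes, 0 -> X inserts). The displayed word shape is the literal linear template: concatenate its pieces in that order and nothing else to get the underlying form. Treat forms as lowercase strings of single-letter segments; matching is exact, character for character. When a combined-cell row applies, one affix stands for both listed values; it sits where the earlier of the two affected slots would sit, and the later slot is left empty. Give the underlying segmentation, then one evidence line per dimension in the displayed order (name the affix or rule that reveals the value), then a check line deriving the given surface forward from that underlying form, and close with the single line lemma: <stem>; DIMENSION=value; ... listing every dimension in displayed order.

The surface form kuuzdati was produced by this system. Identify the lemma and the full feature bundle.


underlying: kuus-da-ti
VEL=ra - signalled by the affix -da
SUR=lu - signalled by the affix -ti
check: kuusdati -> kuuzdati
lemma: kuus; VEL=ra; SUR=lu
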